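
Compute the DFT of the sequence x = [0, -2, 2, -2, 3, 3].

X[k] = Σ(n=0 to 5) x[n] · ω_6^(nk)
where ω_6 = e^(-2πi/6)

Computing each X[k]:
X[0] = 4
X[1] = 5.1962i
X[2] = -5.0000+3.4641i
X[3] = 6
X[4] = -5.0000-3.4641i
X[5] = -5.1962i

X = [4, 5.1962i, -5.0000+3.4641i, 6, -5.0000-3.4641i, -5.1962i]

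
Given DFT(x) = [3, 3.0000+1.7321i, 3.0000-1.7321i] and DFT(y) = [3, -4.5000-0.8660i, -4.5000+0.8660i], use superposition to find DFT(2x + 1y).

By linearity: DFT(2x + 1y) = 2·DFT(x) + 1·DFT(y)
= 2·[3, 3.0000+1.7321i, 3.0000-1.7321i] + 1·[3, -4.5000-0.8660i, -4.5000+0.8660i]

Computing element-wise:
Z[0] = 2·(3) + 1·(3) = 9
Z[1] = 2·(3.0000+1.7321i) + 1·(-4.5000-0.8660i) = 1.5000+2.5982i
Z[2] = 2·(3.0000-1.7321i) + 1·(-4.5000+0.8660i) = 1.5000-2.5982i

DFT(2x + 1y) = 2·X + 1·Y = [9, 1.5000+2.5982i, 1.5000-2.5982i]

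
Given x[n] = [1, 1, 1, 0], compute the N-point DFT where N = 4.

X[k] = Σ(n=0 to 3) x[n] · ω_4^(nk)
where ω_4 = e^(-2πi/4)

Computing each X[k]:
X[0] = 3
X[1] = -1i
X[2] = 1
X[3] = 1i

X = [3, -1i, 1, 1i]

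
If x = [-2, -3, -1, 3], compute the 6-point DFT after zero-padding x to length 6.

Original 4-point DFT: [-3, -1+6i, -3, -1-6i]
Zero-padded 6-point DFT provides frequency interpolation.

DFT_6([x, 0, ...]) = [-3, -6.0000+3.4641i, 3.0000+1.7321i, -3, 3.0000-1.7321i, -6.0000-3.4641i]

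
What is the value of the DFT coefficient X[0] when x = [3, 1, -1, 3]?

X[0] = Σ(n=0 to 3) x[n] · ω_4^0 = Σ x[n]
= (3) + (1) + (-1) + (3)

X[0] = 6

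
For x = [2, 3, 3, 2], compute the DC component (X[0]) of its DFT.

X[0] = Σ(n=0 to 3) x[n] · ω_4^0 = Σ x[n]
= (2) + (3) + (3) + (2)

X[0] = 10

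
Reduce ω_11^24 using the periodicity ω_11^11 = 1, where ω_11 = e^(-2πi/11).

Since ω_11^11 = 1, powers reduce modulo 11.
24 mod 11 = 2
So ω_11^24 = ω_11^2 = e^(-2πi·2/11)

ω_11^24 = ω_11^2 = 0.4154-0.9096i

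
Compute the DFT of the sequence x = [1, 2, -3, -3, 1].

X[k] = Σ(n=0 to 4) x[n] · ω_5^(nk)
where ω_5 = e^(-2πi/5)

Computing each X[k]:
X[0] = -2
X[1] = 6.7812-0.9511i
X[2] = -3.2812-0.5878i
X[3] = -3.2812+0.5878i
X[4] = 6.7812+0.9511i

X = [-2, 6.7812-0.9511i, -3.2812-0.5878i, -3.2812+0.5878i, 6.7812+0.9511i]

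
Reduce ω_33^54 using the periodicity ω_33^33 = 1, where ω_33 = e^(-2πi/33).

Since ω_33^33 = 1, powers reduce modulo 33.
54 mod 33 = 21
So ω_33^54 = ω_33^21 = e^(-2πi·21/33)

ω_33^54 = ω_33^21 = -0.6549+0.7557i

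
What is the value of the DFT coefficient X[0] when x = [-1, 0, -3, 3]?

X[0] = Σ(n=0 to 3) x[n] · ω_4^0 = Σ x[n]
= (-1) + (0) + (-3) + (3)

X[0] = -1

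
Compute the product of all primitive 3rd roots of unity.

The primitive 3rd roots of unity are ω_3^k for k coprime to 3: k ∈ {1, 2}
Their product equals the constant term of the cyclotomic polynomial Φ_3(x) up to sign.
For n ≥ 3, the product of all primitive nth roots of unity is 1. (For n=1 it is 1; for n=2 it is -1.)

1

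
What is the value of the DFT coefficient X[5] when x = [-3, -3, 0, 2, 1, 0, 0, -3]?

X[5] = Σ(n=0 to 7) x[n] · ω_8^(5n) where ω_8 = e^(-2πi/8)
= (-3)·ω_8^0 + (-3)·ω_8^5 + (0)·ω_8^10 + (2)·ω_8^15 + (1)·ω_8^20 + (0)·ω_8^25 + (0)·ω_8^30 + (-3)·ω_8^35

X[5] = 1.6569+1.4142i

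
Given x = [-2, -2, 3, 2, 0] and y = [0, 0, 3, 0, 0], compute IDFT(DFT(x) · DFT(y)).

(x ⊛ y)[n] = Σ(m=0 to 4) x[m] · y[(n-m) mod 5]

Computing each output sample:
(x ⊛ y)[0] = 6
(x ⊛ y)[1] = 0
(x ⊛ y)[2] = -6
(x ⊛ y)[3] = -6
(x ⊛ y)[4] = 9

x ⊛ y = [6, 0, -6, -6, 9]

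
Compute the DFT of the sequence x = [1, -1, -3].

X[k] = Σ(n=0 to 2) x[n] · ω_3^(nk)
where ω_3 = e^(-2πi/3)

Computing each X[k]:
X[0] = -3
X[1] = 3.0000-1.7321i
X[2] = 3.0000+1.7321i

X = [-3, 3.0000-1.7321i, 3.0000+1.7321i]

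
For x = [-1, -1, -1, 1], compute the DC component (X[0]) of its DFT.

X[0] = Σ(n=0 to 3) x[n] · ω_4^0 = Σ x[n]
= (-1) + (-1) + (-1) + (1)

X[0] = -2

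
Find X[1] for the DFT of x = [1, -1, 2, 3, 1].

X[1] = Σ(n=0 to 4) x[n] · ω_5^(1n) where ω_5 = e^(-2πi/5)
= (1)·ω_5^0 + (-1)·ω_5^1 + (2)·ω_5^2 + (3)·ω_5^3 + (1)·ω_5^4

X[1] = -3.0451+2.4899i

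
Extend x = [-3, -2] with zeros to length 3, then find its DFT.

Original 2-point DFT: [-5, -1]
Zero-padded 3-point DFT provides frequency interpolation.

DFT_3([x, 0, ...]) = [-5, -2.0000+1.7321i, -2.0000-1.7321i]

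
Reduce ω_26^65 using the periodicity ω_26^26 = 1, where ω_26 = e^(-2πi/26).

Since ω_26^26 = 1, powers reduce modulo 26.
65 mod 26 = 13
So ω_26^65 = ω_26^13 = e^(-2πi·13/26)

ω_26^65 = ω_26^13 = -1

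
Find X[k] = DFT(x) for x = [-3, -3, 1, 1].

X[k] = Σ(n=0 to 3) x[n] · ω_4^(nk)
where ω_4 = e^(-2πi/4)

Computing each X[k]:
X[0] = -4
X[1] = -4+4i
X[2] = 0
X[3] = -4-4i

X = [-4, -4+4i, 0, -4-4i]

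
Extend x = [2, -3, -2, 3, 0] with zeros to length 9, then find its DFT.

Original 5-point DFT: [0, 0.2639+5.7921i, 4.7361-2.9919i, 4.7361+2.9919i, 0.2639-5.7921i]
Zero-padded 9-point DFT provides frequency interpolation.

DFT_9([x, 0, ...]) = [0, -2.1454+1.2999i, 1.8584+6.2365i, 7.5000+0.8660i, 1.7870-2.8576i, 1.7870+2.8576i, 7.5000-0.8660i, 1.8584-6.2365i, -2.1454-1.2999i]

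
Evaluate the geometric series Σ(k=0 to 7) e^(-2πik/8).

Sum of all nth roots of unity equals 0 for n > 1 (geometric series with r ≠ 1).

0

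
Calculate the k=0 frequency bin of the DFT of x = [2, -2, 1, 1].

X[0] = Σ(n=0 to 3) x[n] · ω_4^0 = Σ x[n]
= (2) + (-2) + (1) + (1)

X[0] = 2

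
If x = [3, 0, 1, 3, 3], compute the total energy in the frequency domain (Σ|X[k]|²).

Parseval: Σ|x[n]|² = (1/N)Σ|X[k]|², so Σ|X[k]|² = N·Σ|x[n]|² = 5·28.0000

Σ|X[k]|² = N·Σ|x[n]|² = 5·28.0000 = 140.0000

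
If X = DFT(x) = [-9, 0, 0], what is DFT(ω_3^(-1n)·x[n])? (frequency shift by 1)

Modulation property: DFT(ω_3^(-1n)·x[n]) = X[(k-1) mod 3], so circularly shift X by 1 positions.

X[k-1] = [0, -9, 0]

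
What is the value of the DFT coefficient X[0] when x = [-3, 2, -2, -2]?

X[0] = Σ(n=0 to 3) x[n] · ω_4^0 = Σ x[n]
= (-3) + (2) + (-2) + (-2)

X[0] = -5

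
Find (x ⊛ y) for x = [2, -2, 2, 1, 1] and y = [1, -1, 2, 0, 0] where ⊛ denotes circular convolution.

(x ⊛ y)[n] = Σ(m=0 to 4) x[m] · y[(n-m) mod 5]

Computing each output sample:
(x ⊛ y)[0] = 3
(x ⊛ y)[1] = -2
(x ⊛ y)[2] = 8
(x ⊛ y)[3] = -5
(x ⊛ y)[4] = 4

x ⊛ y = [3, -2, 8, -5, 4]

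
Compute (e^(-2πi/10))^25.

Since ω_10^10 = 1, powers reduce modulo 10.
25 mod 10 = 5
So ω_10^25 = ω_10^5 = e^(-2πi·5/10)

ω_10^25 = ω_10^5 = -1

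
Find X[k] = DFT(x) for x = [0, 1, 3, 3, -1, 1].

X[k] = Σ(n=0 to 5) x[n] · ω_6^(nk)
where ω_6 = e^(-2πi/6)

Computing each X[k]:
X[0] = 7
X[1] = -3.0000-3.4641i
X[2] = 1.0000+3.4641i
X[3] = -3
X[4] = 1.0000-3.4641i
X[5] = -3.0000+3.4641i

X = [7, -3.0000-3.4641i, 1.0000+3.4641i, -3, 1.0000-3.4641i, -3.0000+3.4641i]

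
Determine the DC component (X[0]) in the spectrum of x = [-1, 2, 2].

X[0] = Σ(n=0 to 2) x[n] · ω_3^0 = Σ x[n]
= (-1) + (2) + (2)

X[0] = 3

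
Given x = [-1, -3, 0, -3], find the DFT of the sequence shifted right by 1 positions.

Time shift by 1: X_shifted[k] = ω_4^(1k) · X[k]
Shifted x = [-3, -1, -3, 0]

DFT(x[n-1]) = [-7, 1i, -5, -1i]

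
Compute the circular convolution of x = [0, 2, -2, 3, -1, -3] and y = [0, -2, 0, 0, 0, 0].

(x ⊛ y)[n] = Σ(m=0 to 5) x[m] · y[(n-m) mod 6]

Computing each output sample:
(x ⊛ y)[0] = 6
(x ⊛ y)[1] = 0
(x ⊛ y)[2] = -4
(x ⊛ y)[3] = 4
(x ⊛ y)[4] = -6
(x ⊛ y)[5] = 2

x ⊛ y = [6, 0, -4, 4, -6, 2]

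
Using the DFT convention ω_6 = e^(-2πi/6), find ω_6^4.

ω_6^4 = e^(-2πi·4/6)
= cos(-2π·4/6) + i·sin(-2π·4/6)
= cos(-8π/6) + i·sin(-8π/6)

ω_6^4 = cos(-8π/6) + i·sin(-8π/6) = -0.5000+0.8660i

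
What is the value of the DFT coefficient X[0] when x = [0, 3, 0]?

X[0] = Σ(n=0 to 2) x[n] · ω_3^0 = Σ x[n]
= (0) + (3) + (0)

X[0] = 3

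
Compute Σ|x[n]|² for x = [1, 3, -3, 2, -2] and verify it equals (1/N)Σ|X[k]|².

Time domain:
Σ|x[n]|² = |1|² + |3|² + |-3|² + |2|² + |-2|² = 27.0000

Frequency domain:
(1/5)Σ|X[k]|² = (1/5)(|1|² + |2.1180-1.8164i|² + |-0.1180-7.6942i|² + |-0.1180+7.6942i|² + |2.1180+1.8164i|²) = (1/5)·135.0000 = 27.0000

Both sides agree, confirming Parseval's theorem.

Σ|x[n]|² = (1/N)Σ|X[k]|² = 27.0000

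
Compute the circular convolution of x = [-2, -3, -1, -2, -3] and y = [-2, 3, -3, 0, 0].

(x ⊛ y)[n] = Σ(m=0 to 4) x[m] · y[(n-m) mod 5]

Computing each output sample:
(x ⊛ y)[0] = 1
(x ⊛ y)[1] = 9
(x ⊛ y)[2] = -1
(x ⊛ y)[3] = 10
(x ⊛ y)[4] = 3

x ⊛ y = [1, 9, -1, 10, 3]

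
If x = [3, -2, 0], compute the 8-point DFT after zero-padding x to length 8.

Original 3-point DFT: [1, 4.0000+1.7321i, 4.0000-1.7321i]
Zero-padded 8-point DFT provides frequency interpolation.

DFT_8([x, 0, ...]) = [1, 1.5858+1.4142i, 3+2i, 4.4142+1.4142i, 5, 4.4142-1.4142i, 3-2i, 1.5858-1.4142i]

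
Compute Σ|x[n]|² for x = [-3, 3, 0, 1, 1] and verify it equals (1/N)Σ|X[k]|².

Time domain:
Σ|x[n]|² = |-3|² + |3|² + |0|² + |1|² + |1|² = 20.0000

Frequency domain:
(1/5)Σ|X[k]|² = (1/5)(|2|² + |-2.5729-1.3143i|² + |-5.9271-2.1266i|² + |-5.9271+2.1266i|² + |-2.5729+1.3143i|²) = (1/5)·100.0000 = 20.0000

Both sides agree, confirming Parseval's theorem.

Σ|x[n]|² = (1/N)Σ|X[k]|² = 20.0000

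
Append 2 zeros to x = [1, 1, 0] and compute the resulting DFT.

Original 3-point DFT: [2, 0.5000-0.8660i, 0.5000+0.8660i]
Zero-padded 5-point DFT provides frequency interpolation.

DFT_5([x, 0, ...]) = [2, 1.3090-0.9511i, 0.1910-0.5878i, 0.1910+0.5878i, 1.3090+0.9511i]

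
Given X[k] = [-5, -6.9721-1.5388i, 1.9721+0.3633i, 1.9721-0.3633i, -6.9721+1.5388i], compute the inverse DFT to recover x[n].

x[n] = (1/5) Σ(k=0 to 4) X[k] · e^(2πikn/5)

Computing each x[n]:
x[0] = -3
x[1] = -2
x[2] = 2
x[3] = 1
x[4] = -3

x = [-3, -2, 2, 1, -3]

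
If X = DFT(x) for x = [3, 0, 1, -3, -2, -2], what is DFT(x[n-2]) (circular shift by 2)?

Time shift by 2: X_shifted[k] = ω_6^(2k) · X[k]
Shifted x = [-2, -2, 3, 0, 1, -3]

DFT(x[n-2]) = [-3, -6.5000-2.5981i, -1.5000+0.8660i, 7, -1.5000-0.8660i, -6.5000+2.5981i]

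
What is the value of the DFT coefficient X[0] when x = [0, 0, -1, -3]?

X[0] = Σ(n=0 to 3) x[n] · ω_4^0 = Σ x[n]
= (0) + (0) + (-1) + (-3)

X[0] = -4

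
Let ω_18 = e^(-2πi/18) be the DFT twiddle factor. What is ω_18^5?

ω_18^5 = e^(-2πi·5/18)
= cos(-2π·5/18) + i·sin(-2π·5/18)
= cos(-10π/18) + i·sin(-10π/18)

ω_18^5 = cos(-10π/18) + i·sin(-10π/18) = -0.1736-0.9848i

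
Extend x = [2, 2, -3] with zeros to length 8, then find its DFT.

Original 3-point DFT: [1, 2.5000-4.3301i, 2.5000+4.3301i]
Zero-padded 8-point DFT provides frequency interpolation.

DFT_8([x, 0, ...]) = [1, 3.4142+1.5858i, 5-2i, 0.5858-4.4142i, -3, 0.5858+4.4142i, 5+2i, 3.4142-1.5858i]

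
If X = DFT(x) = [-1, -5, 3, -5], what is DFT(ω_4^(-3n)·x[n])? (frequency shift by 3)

Modulation property: DFT(ω_4^(-3n)·x[n]) = X[(k-3) mod 4], so circularly shift X by 3 positions.

X[k-3] = [-5, 3, -5, -1]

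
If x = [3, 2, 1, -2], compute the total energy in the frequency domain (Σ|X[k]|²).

Parseval: Σ|x[n]|² = (1/N)Σ|X[k]|², so Σ|X[k]|² = N·Σ|x[n]|² = 4·18.0000

Σ|X[k]|² = N·Σ|x[n]|² = 4·18.0000 = 72.0000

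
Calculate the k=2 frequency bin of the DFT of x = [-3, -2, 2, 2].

X[2] = Σ(n=0 to 3) x[n] · ω_4^(2n) where ω_4 = e^(-2πi/4)
= (-3)·ω_4^0 + (-2)·ω_4^2 + (2)·ω_4^4 + (2)·ω_4^6

X[2] = -1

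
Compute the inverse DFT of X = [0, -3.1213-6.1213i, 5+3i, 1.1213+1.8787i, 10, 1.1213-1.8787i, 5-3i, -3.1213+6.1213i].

x[n] = (1/8) Σ(k=0 to 7) X[k] · e^(2πikn/8)

Computing each x[n]:
x[0] = 2
x[1] = -2
x[2] = 2
x[3] = 1
x[4] = 3
x[5] = -2
x[6] = -2
x[7] = -2

x = [2, -2, 2, 1, 3, -2, -2, -2]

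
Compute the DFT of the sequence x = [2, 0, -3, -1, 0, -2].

X[k] = Σ(n=0 to 5) x[n] · ω_6^(nk)
where ω_6 = e^(-2πi/6)

Computing each X[k]:
X[0] = -4
X[1] = 3.5000+0.8660i
X[2] = 3.5000-4.3301i
X[3] = 2
X[4] = 3.5000+4.3301i
X[5] = 3.5000-0.8660i

X = [-4, 3.5000+0.8660i, 3.5000-4.3301i, 2, 3.5000+4.3301i, 3.5000-0.8660i]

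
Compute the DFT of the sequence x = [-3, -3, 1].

X[k] = Σ(n=0 to 2) x[n] · ω_3^(nk)
where ω_3 = e^(-2πi/3)

Computing each X[k]:
X[0] = -5
X[1] = -2.0000+3.4641i
X[2] = -2.0000-3.4641i

X = [-5, -2.0000+3.4641i, -2.0000-3.4641i]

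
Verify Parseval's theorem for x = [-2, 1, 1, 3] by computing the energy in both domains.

Time domain:
Σ|x[n]|² = |-2|² + |1|² + |1|² + |3|² = 15.0000

Frequency domain:
(1/4)Σ|X[k]|² = (1/4)(|3|² + |-3+2i|² + |-5|² + |-3-2i|²) = (1/4)·60.0000 = 15.0000

Both sides agree, confirming Parseval's theorem.

Σ|x[n]|² = (1/N)Σ|X[k]|² = 15.0000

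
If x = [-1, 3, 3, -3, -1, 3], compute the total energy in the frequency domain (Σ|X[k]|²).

Parseval: Σ|x[n]|² = (1/N)Σ|X[k]|², so Σ|X[k]|² = N·Σ|x[n]|² = 6·38.0000

Σ|X[k]|² = N·Σ|x[n]|² = 6·38.0000 = 228.0000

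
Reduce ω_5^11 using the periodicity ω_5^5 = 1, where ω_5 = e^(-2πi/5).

Since ω_5^5 = 1, powers reduce modulo 5.
11 mod 5 = 1
So ω_5^11 = ω_5^1 = e^(-2πi·1/5)

ω_5^11 = ω_5^1 = 0.3090-0.9511i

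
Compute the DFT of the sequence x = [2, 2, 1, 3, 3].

X[k] = Σ(n=0 to 4) x[n] · ω_5^(nk)
where ω_5 = e^(-2πi/5)

Computing each X[k]:
X[0] = 11
X[1] = 0.3090+2.1266i
X[2] = -0.8090-1.3143i
X[3] = -0.8090+1.3143i
X[4] = 0.3090-2.1266i

X = [11, 0.3090+2.1266i, -0.8090-1.3143i, -0.8090+1.3143i, 0.3090-2.1266i]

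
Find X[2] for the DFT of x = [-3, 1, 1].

X[2] = Σ(n=0 to 2) x[n] · ω_3^(2n) where ω_3 = e^(-2πi/3)
= (-3)·ω_3^0 + (1)·ω_3^2 + (1)·ω_3^4

X[2] = -4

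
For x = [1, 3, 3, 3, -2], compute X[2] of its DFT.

X[2] = Σ(n=0 to 4) x[n] · ω_5^(2n) where ω_5 = e^(-2πi/5)
= (1)·ω_5^0 + (3)·ω_5^2 + (3)·ω_5^4 + (3)·ω_5^6 + (-2)·ω_5^8

X[2] = 2.0451-2.9389i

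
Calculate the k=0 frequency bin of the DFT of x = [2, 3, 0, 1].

X[0] = Σ(n=0 to 3) x[n] · ω_4^0 = Σ x[n]
= (2) + (3) + (0) + (1)

X[0] = 6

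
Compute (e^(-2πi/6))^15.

Since ω_6^6 = 1, powers reduce modulo 6.
15 mod 6 = 3
So ω_6^15 = ω_6^3 = e^(-2πi·3/6)

ω_6^15 = ω_6^3 = -1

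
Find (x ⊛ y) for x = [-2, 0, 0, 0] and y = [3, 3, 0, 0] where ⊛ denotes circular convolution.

(x ⊛ y)[n] = Σ(m=0 to 3) x[m] · y[(n-m) mod 4]

Computing each output sample:
(x ⊛ y)[0] = -6
(x ⊛ y)[1] = -6
(x ⊛ y)[2] = 0
(x ⊛ y)[3] = 0

x ⊛ y = [-6, -6, 0, 0]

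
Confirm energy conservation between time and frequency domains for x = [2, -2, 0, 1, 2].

Time domain:
Σ|x[n]|² = |2|² + |-2|² + |0|² + |1|² + |2|² = 13.0000

Frequency domain:
(1/5)Σ|X[k]|² = (1/5)(|3|² + |1.1910+4.3920i|² + |2.3090+1.4001i|² + |2.3090-1.4001i|² + |1.1910-4.3920i|²) = (1/5)·65.0000 = 13.0000

Both sides agree, confirming Parseval's theorem.

Σ|x[n]|² = (1/N)Σ|X[k]|² = 13.0000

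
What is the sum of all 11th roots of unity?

Sum of all nth roots of unity equals 0 for n > 1 (geometric series with r ≠ 1).

0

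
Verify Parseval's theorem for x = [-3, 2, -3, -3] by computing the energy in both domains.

Time domain:
Σ|x[n]|² = |-3|² + |2|² + |-3|² + |-3|² = 31.0000

Frequency domain:
(1/4)Σ|X[k]|² = (1/4)(|-7|² + |-5i|² + |-5|² + |5i|²) = (1/4)·124.0000 = 31.0000

Both sides agree, confirming Parseval's theorem.

Σ|x[n]|² = (1/N)Σ|X[k]|² = 31.0000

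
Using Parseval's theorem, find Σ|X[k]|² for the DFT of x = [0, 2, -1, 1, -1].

Parseval: Σ|x[n]|² = (1/N)Σ|X[k]|², so Σ|X[k]|² = N·Σ|x[n]|² = 5·7.0000

Σ|X[k]|² = N·Σ|x[n]|² = 5·7.0000 = 35.0000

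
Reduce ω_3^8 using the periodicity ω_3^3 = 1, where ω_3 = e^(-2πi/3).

Since ω_3^3 = 1, powers reduce modulo 3.
8 mod 3 = 2
So ω_3^8 = ω_3^2 = e^(-2πi·2/3)

ω_3^8 = ω_3^2 = -0.5000+0.8660i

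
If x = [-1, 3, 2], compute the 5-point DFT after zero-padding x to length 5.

Original 3-point DFT: [4, -3.5000-0.8660i, -3.5000+0.8660i]
Zero-padded 5-point DFT provides frequency interpolation.

DFT_5([x, 0, ...]) = [4, -1.6910-4.0287i, -2.8090+0.1388i, -2.8090-0.1388i, -1.6910+4.0287i]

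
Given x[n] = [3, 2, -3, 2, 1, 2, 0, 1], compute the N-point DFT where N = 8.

X[k] = Σ(n=0 to 7) x[n] · ω_8^(nk)
where ω_8 = e^(-2πi/8)

Computing each X[k]:
X[0] = 8
X[1] = 1.2929+2.2929i
X[2] = 7-1i
X[3] = 2.7071-3.7071i
X[4] = -6
X[5] = 2.7071+3.7071i
X[6] = 7+1i
X[7] = 1.2929-2.2929i

X = [8, 1.2929+2.2929i, 7-1i, 2.7071-3.7071i, -6, 2.7071+3.7071i, 7+1i, 1.2929-2.2929i]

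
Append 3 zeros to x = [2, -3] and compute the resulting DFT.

Original 2-point DFT: [-1, 5]
Zero-padded 5-point DFT provides frequency interpolation.

DFT_5([x, 0, ...]) = [-1, 1.0729+2.8532i, 4.4271+1.7634i, 4.4271-1.7634i, 1.0729-2.8532i]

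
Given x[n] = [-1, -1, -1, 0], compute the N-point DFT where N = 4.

X[k] = Σ(n=0 to 3) x[n] · ω_4^(nk)
where ω_4 = e^(-2πi/4)

Computing each X[k]:
X[0] = -3
X[1] = 1i
X[2] = -1
X[3] = -1i

X = [-3, 1i, -1, -1i]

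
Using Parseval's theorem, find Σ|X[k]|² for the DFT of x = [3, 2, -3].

Parseval: Σ|x[n]|² = (1/N)Σ|X[k]|², so Σ|X[k]|² = N·Σ|x[n]|² = 3·22.0000

Σ|X[k]|² = N·Σ|x[n]|² = 3·22.0000 = 66.0000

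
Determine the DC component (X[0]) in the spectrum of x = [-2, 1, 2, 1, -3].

X[0] = Σ(n=0 to 4) x[n] · ω_5^0 = Σ x[n]
= (-2) + (1) + (2) + (1) + (-3)

X[0] = -1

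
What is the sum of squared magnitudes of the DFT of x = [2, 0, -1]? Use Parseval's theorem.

Parseval: Σ|x[n]|² = (1/N)Σ|X[k]|², so Σ|X[k]|² = N·Σ|x[n]|² = 3·5.0000

Σ|X[k]|² = N·Σ|x[n]|² = 3·5.0000 = 15.0000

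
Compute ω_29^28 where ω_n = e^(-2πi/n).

ω_29^28 = e^(-2πi·28/29)
= cos(-2π·28/29) + i·sin(-2π·28/29)
= cos(-56π/29) + i·sin(-56π/29)

ω_29^28 = cos(-56π/29) + i·sin(-56π/29) = 0.9766+0.2150i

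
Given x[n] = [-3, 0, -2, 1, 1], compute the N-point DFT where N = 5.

X[k] = Σ(n=0 to 4) x[n] · ω_5^(nk)
where ω_5 = e^(-2πi/5)

Computing each X[k]:
X[0] = -3
X[1] = -1.8820+2.7144i
X[2] = -4.1180-2.2654i
X[3] = -4.1180+2.2654i
X[4] = -1.8820-2.7144i

X = [-3, -1.8820+2.7144i, -4.1180-2.2654i, -4.1180+2.2654i, -1.8820-2.7144i]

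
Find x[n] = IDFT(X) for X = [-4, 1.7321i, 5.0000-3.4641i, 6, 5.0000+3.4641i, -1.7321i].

x[n] = (1/6) Σ(k=0 to 5) X[k] · e^(2πikn/6)

Computing each x[n]:
x[0] = 2
x[1] = -2
x[2] = -2
x[3] = 0
x[4] = 1
x[5] = -3

x = [2, -2, -2, 0, 1, -3]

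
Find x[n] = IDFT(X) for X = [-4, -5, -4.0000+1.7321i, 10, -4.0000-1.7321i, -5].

x[n] = (1/6) Σ(k=0 to 5) X[k] · e^(2πikn/6)

Computing each x[n]:
x[0] = -2
x[1] = -3
x[2] = 3
x[3] = -2
x[4] = 2
x[5] = -2

x = [-2, -3, 3, -2, 2, -2]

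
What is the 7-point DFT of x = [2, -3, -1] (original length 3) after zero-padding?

Original 3-point DFT: [-2, 4.0000+1.7321i, 4.0000-1.7321i]
Zero-padded 7-point DFT provides frequency interpolation.

DFT_7([x, 0, ...]) = [-2, 0.3521+3.3204i, 3.5685+2.4909i, 4.0794+0.5198i, 4.0794-0.5198i, 3.5685-2.4909i, 0.3521-3.3204i]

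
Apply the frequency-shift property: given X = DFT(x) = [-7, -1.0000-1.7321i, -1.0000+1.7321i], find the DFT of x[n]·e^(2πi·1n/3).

Modulation property: DFT(ω_3^(-1n)·x[n]) = X[(k-1) mod 3], so circularly shift X by 1 positions.

X[k-1] = [-1.0000+1.7321i, -7, -1.0000-1.7321i]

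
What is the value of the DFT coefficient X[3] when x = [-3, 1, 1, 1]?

X[3] = Σ(n=0 to 3) x[n] · ω_4^(3n) where ω_4 = e^(-2πi/4)
= (-3)·ω_4^0 + (1)·ω_4^3 + (1)·ω_4^6 + (1)·ω_4^9

X[3] = -4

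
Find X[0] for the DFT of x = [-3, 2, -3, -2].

X[0] = Σ(n=0 to 3) x[n] · ω_4^0 = Σ x[n]
= (-3) + (2) + (-3) + (-2)

X[0] = -6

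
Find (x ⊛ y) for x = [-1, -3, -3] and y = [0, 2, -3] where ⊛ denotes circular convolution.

(x ⊛ y)[n] = Σ(m=0 to 2) x[m] · y[(n-m) mod 3]

Computing each output sample:
(x ⊛ y)[0] = 3
(x ⊛ y)[1] = 7
(x ⊛ y)[2] = -3

x ⊛ y = [3, 7, -3]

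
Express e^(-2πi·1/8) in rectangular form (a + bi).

ω_8^1 = e^(-2πi·1/8)
= cos(-2π·1/8) + i·sin(-2π·1/8)
= cos(-2π/8) + i·sin(-2π/8)

ω_8^1 = cos(-2π/8) + i·sin(-2π/8) = 0.7071-0.7071i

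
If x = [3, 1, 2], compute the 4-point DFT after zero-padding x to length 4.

Original 3-point DFT: [6, 1.5000+0.8660i, 1.5000-0.8660i]
Zero-padded 4-point DFT provides frequency interpolation.

DFT_4([x, 0, ...]) = [6, 1-1i, 4, 1+1i]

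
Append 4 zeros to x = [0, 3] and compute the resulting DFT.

Original 2-point DFT: [3, -3]
Zero-padded 6-point DFT provides frequency interpolation.

DFT_6([x, 0, ...]) = [3, 1.5000-2.5981i, -1.5000-2.5981i, -3, -1.5000+2.5981i, 1.5000+2.5981i]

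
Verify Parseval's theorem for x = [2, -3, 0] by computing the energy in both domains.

Time domain:
Σ|x[n]|² = |2|² + |-3|² + |0|² = 13.0000

Frequency domain:
(1/3)Σ|X[k]|² = (1/3)(|-1|² + |3.5000+2.5981i|² + |3.5000-2.5981i|²) = (1/3)·39.0000 = 13.0000

Both sides agree, confirming Parseval's theorem.

Σ|x[n]|² = (1/N)Σ|X[k]|² = 13.0000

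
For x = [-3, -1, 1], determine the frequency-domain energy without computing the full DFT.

Parseval: Σ|x[n]|² = (1/N)Σ|X[k]|², so Σ|X[k]|² = N·Σ|x[n]|² = 3·11.0000

Σ|X[k]|² = N·Σ|x[n]|² = 3·11.0000 = 33.0000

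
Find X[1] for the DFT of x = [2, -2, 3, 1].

X[1] = Σ(n=0 to 3) x[n] · ω_4^(1n) where ω_4 = e^(-2πi/4)
= (2)·ω_4^0 + (-2)·ω_4^1 + (3)·ω_4^2 + (1)·ω_4^3

X[1] = -1+3i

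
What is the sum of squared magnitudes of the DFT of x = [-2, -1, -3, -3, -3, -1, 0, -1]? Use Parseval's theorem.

Parseval: Σ|x[n]|² = (1/N)Σ|X[k]|², so Σ|X[k]|² = N·Σ|x[n]|² = 8·34.0000

Σ|X[k]|² = N·Σ|x[n]|² = 8·34.0000 = 272.0000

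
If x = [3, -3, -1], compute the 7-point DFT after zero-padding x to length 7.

Original 3-point DFT: [-1, 5.0000+1.7321i, 5.0000-1.7321i]
Zero-padded 7-point DFT provides frequency interpolation.

DFT_7([x, 0, ...]) = [-1, 1.3521+3.3204i, 4.5685+2.4909i, 5.0794+0.5198i, 5.0794-0.5198i, 4.5685-2.4909i, 1.3521-3.3204i]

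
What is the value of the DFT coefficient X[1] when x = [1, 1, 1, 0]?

X[1] = Σ(n=0 to 3) x[n] · ω_4^(1n) where ω_4 = e^(-2πi/4)
= (1)·ω_4^0 + (1)·ω_4^1 + (1)·ω_4^2 + (0)·ω_4^3

X[1] = -1i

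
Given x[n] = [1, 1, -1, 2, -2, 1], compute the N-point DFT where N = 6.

X[k] = Σ(n=0 to 5) x[n] · ω_6^(nk)
where ω_6 = e^(-2πi/6)

Computing each X[k]:
X[0] = 2
X[1] = 1.5000-0.8660i
X[2] = 3.5000+0.8660i
X[3] = -6
X[4] = 3.5000-0.8660i
X[5] = 1.5000+0.8660i

X = [2, 1.5000-0.8660i, 3.5000+0.8660i, -6, 3.5000-0.8660i, 1.5000+0.8660i]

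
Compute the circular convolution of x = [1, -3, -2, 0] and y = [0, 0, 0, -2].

(x ⊛ y)[n] = Σ(m=0 to 3) x[m] · y[(n-m) mod 4]

Computing each output sample:
(x ⊛ y)[0] = 6
(x ⊛ y)[1] = 4
(x ⊛ y)[2] = 0
(x ⊛ y)[3] = -2

x ⊛ y = [6, 4, 0, -2]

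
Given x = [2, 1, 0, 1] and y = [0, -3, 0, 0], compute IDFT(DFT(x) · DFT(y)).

(x ⊛ y)[n] = Σ(m=0 to 3) x[m] · y[(n-m) mod 4]

Computing each output sample:
(x ⊛ y)[0] = -3
(x ⊛ y)[1] = -6
(x ⊛ y)[2] = -3
(x ⊛ y)[3] = 0

x ⊛ y = [-3, -6, -3, 0]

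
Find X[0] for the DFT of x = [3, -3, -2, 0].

X[0] = Σ(n=0 to 3) x[n] · ω_4^0 = Σ x[n]
= (3) + (-3) + (-2) + (0)

X[0] = -2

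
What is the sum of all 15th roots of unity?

Sum of all nth roots of unity equals 0 for n > 1 (geometric series with r ≠ 1).

0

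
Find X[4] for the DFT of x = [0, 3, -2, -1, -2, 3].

X[4] = Σ(n=0 to 5) x[n] · ω_6^(4n) where ω_6 = e^(-2πi/6)
= (0)·ω_6^0 + (3)·ω_6^4 + (-2)·ω_6^8 + (-1)·ω_6^12 + (-2)·ω_6^16 + (3)·ω_6^20

X[4] = -2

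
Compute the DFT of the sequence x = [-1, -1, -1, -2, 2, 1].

X[k] = Σ(n=0 to 5) x[n] · ω_6^(nk)
where ω_6 = e^(-2πi/6)

Computing each X[k]:
X[0] = -2
X[1] = 0.5000+4.3301i
X[2] = -3.5000-0.8660i
X[3] = 2
X[4] = -3.5000+0.8660i
X[5] = 0.5000-4.3301i

X = [-2, 0.5000+4.3301i, -3.5000-0.8660i, 2, -3.5000+0.8660i, 0.5000-4.3301i]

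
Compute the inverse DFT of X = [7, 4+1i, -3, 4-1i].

x[n] = (1/4) Σ(k=0 to 3) X[k] · e^(2πikn/4)

Computing each x[n]:
x[0] = 3
x[1] = 2
x[2] = -1
x[3] = 3

x = [3, 2, -1, 3]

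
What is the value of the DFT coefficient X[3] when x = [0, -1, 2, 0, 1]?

X[3] = Σ(n=0 to 4) x[n] · ω_5^(3n) where ω_5 = e^(-2πi/5)
= (0)·ω_5^0 + (-1)·ω_5^3 + (2)·ω_5^6 + (0)·ω_5^9 + (1)·ω_5^12

X[3] = 0.6180-3.0777i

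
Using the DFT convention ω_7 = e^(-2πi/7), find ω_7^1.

ω_7^1 = e^(-2πi·1/7)
= cos(-2π·1/7) + i·sin(-2π·1/7)
= cos(-2π/7) + i·sin(-2π/7)

ω_7^1 = cos(-2π/7) + i·sin(-2π/7) = 0.6235-0.7818i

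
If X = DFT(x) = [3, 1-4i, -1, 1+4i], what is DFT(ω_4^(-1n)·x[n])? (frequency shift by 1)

Modulation property: DFT(ω_4^(-1n)·x[n]) = X[(k-1) mod 4], so circularly shift X by 1 positions.

X[k-1] = [1+4i, 3, 1-4i, -1]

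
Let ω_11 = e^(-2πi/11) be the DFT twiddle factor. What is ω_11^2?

ω_11^2 = e^(-2πi·2/11)
= cos(-2π·2/11) + i·sin(-2π·2/11)
= cos(-4π/11) + i·sin(-4π/11)

ω_11^2 = cos(-4π/11) + i·sin(-4π/11) = 0.4154-0.9096i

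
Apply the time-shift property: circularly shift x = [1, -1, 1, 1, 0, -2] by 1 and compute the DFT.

Time shift by 1: X_shifted[k] = ω_6^(1k) · X[k]
Shifted x = [-2, 1, -1, 1, 1, 0]

DFT(x[n-1]) = [0, -2.5000+0.8660i, -1.5000-2.5981i, -4, -1.5000+2.5981i, -2.5000-0.8660i]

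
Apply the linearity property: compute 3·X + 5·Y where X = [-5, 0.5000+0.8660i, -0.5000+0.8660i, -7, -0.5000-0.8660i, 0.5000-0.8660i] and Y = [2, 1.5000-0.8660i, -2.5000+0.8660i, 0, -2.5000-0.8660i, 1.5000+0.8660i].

By linearity: DFT(3x + 5y) = 3·DFT(x) + 5·DFT(y)
= 3·[-5, 0.5000+0.8660i, -0.5000+0.8660i, -7, -0.5000-0.8660i, 0.5000-0.8660i] + 5·[2, 1.5000-0.8660i, -2.5000+0.8660i, 0, -2.5000-0.8660i, 1.5000+0.8660i]

Computing element-wise:
Z[0] = 3·(-5) + 5·(2) = -5
Z[1] = 3·(0.5000+0.8660i) + 5·(1.5000-0.8660i) = 9.0000-1.7320i
Z[2] = 3·(-0.5000+0.8660i) + 5·(-2.5000+0.8660i) = -14.0000+6.9280i
Z[3] = 3·(-7) + 5·(0) = -21
Z[4] = 3·(-0.5000-0.8660i) + 5·(-2.5000-0.8660i) = -14.0000-6.9280i
Z[5] = 3·(0.5000-0.8660i) + 5·(1.5000+0.8660i) = 9.0000+1.7320i

DFT(3x + 5y) = 3·X + 5·Y = [-5, 9.0000-1.7320i, -14.0000+6.9280i, -21, -14.0000-6.9280i, 9.0000+1.7320i]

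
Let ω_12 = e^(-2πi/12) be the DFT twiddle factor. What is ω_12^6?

ω_12^6 = e^(-2πi·6/12)
= cos(-2π·6/12) + i·sin(-2π·6/12)
= cos(-12π/12) + i·sin(-12π/12)

ω_12^6 = cos(-12π/12) + i·sin(-12π/12) = -1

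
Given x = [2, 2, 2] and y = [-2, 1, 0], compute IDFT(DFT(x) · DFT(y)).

(x ⊛ y)[n] = Σ(m=0 to 2) x[m] · y[(n-m) mod 3]

Computing each output sample:
(x ⊛ y)[0] = -2
(x ⊛ y)[1] = -2
(x ⊛ y)[2] = -2

x ⊛ y = [-2, -2, -2]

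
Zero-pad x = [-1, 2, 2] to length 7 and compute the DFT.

Original 3-point DFT: [3, -3, -3]
Zero-padded 7-point DFT provides frequency interpolation.

DFT_7([x, 0, ...]) = [3, -0.1981-3.5135i, -3.2470-1.0821i, -1.5550+0.6959i, -1.5550-0.6959i, -3.2470+1.0821i, -0.1981+3.5135i]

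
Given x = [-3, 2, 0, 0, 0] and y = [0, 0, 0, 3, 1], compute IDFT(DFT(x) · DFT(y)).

(x ⊛ y)[n] = Σ(m=0 to 4) x[m] · y[(n-m) mod 5]

Computing each output sample:
(x ⊛ y)[0] = 2
(x ⊛ y)[1] = 0
(x ⊛ y)[2] = 0
(x ⊛ y)[3] = -9
(x ⊛ y)[4] = 3

x ⊛ y = [2, 0, 0, -9, 3]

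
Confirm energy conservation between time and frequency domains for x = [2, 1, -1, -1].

Time domain:
Σ|x[n]|² = |2|² + |1|² + |-1|² + |-1|² = 7.0000

Frequency domain:
(1/4)Σ|X[k]|² = (1/4)(|1|² + |3-2i|² + |1|² + |3+2i|²) = (1/4)·28.0000 = 7.0000

Both sides agree, confirming Parseval's theorem.

Σ|x[n]|² = (1/N)Σ|X[k]|² = 7.0000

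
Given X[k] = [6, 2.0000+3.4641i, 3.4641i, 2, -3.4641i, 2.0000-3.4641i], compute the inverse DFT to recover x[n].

x[n] = (1/6) Σ(k=0 to 5) X[k] · e^(2πikn/6)

Computing each x[n]:
x[0] = 2
x[1] = -1
x[2] = 1
x[3] = 0
x[4] = 1
x[5] = 3

x = [2, -1, 1, 0, 1, 3]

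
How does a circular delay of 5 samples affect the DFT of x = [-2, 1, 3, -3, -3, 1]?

Time shift by 5: X_shifted[k] = ω_6^(5k) · X[k]
Shifted x = [1, 3, -3, -3, 1, -2]

DFT(x[n-5]) = [-3, 5.5000-0.8660i, -1.5000-7.7942i, 1, -1.5000+7.7942i, 5.5000+0.8660i]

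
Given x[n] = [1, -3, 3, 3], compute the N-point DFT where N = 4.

X[k] = Σ(n=0 to 3) x[n] · ω_4^(nk)
where ω_4 = e^(-2πi/4)

Computing each X[k]:
X[0] = 4
X[1] = -2+6i
X[2] = 4
X[3] = -2-6i

X = [4, -2+6i, 4, -2-6i]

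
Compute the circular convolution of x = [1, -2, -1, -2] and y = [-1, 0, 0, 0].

(x ⊛ y)[n] = Σ(m=0 to 3) x[m] · y[(n-m) mod 4]

Computing each output sample:
(x ⊛ y)[0] = -1
(x ⊛ y)[1] = 2
(x ⊛ y)[2] = 1
(x ⊛ y)[3] = 2

x ⊛ y = [-1, 2, 1, 2]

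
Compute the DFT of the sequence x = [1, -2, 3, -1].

X[k] = Σ(n=0 to 3) x[n] · ω_4^(nk)
where ω_4 = e^(-2πi/4)

Computing each X[k]:
X[0] = 1
X[1] = -2+1i
X[2] = 7
X[3] = -2-1i

X = [1, -2+1i, 7, -2-1i]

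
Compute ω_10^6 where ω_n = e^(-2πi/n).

ω_10^6 = e^(-2πi·6/10)
= cos(-2π·6/10) + i·sin(-2π·6/10)
= cos(-12π/10) + i·sin(-12π/10)

ω_10^6 = cos(-12π/10) + i·sin(-12π/10) = -0.8090+0.5878i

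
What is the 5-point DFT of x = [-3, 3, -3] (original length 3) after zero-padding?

Original 3-point DFT: [-3, -3.0000-5.1962i, -3.0000+5.1962i]
Zero-padded 5-point DFT provides frequency interpolation.

DFT_5([x, 0, ...]) = [-3, 0.3541-1.0898i, -6.3541-4.6165i, -6.3541+4.6165i, 0.3541+1.0898i]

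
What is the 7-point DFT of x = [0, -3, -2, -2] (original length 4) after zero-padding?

Original 4-point DFT: [-7, 2+1i, 3, 2-1i]
Zero-padded 7-point DFT provides frequency interpolation.

DFT_7([x, 0, ...]) = [-7, 0.3765+5.1631i, 1.2225+0.4934i, 1.9010+1.6878i, 1.9010-1.6878i, 1.2225-0.4934i, 0.3765-5.1631i]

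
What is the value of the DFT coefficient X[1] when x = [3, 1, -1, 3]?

X[1] = Σ(n=0 to 3) x[n] · ω_4^(1n) where ω_4 = e^(-2πi/4)
= (3)·ω_4^0 + (1)·ω_4^1 + (-1)·ω_4^2 + (3)·ω_4^3

X[1] = 4+2i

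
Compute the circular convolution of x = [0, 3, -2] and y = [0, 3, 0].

(x ⊛ y)[n] = Σ(m=0 to 2) x[m] · y[(n-m) mod 3]

Computing each output sample:
(x ⊛ y)[0] = -6
(x ⊛ y)[1] = 0
(x ⊛ y)[2] = 9

x ⊛ y = [-6, 0, 9]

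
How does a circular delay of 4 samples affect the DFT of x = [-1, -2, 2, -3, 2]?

Time shift by 4: X_shifted[k] = ω_5^(4k) · X[k]
Shifted x = [-2, 2, -3, 2, -1]

DFT(x[n-4]) = [-2, -0.8820+0.0858i, -3.1180-6.5186i, -3.1180+6.5186i, -0.8820-0.0858i]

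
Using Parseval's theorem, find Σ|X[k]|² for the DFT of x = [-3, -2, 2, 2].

Parseval: Σ|x[n]|² = (1/N)Σ|X[k]|², so Σ|X[k]|² = N·Σ|x[n]|² = 4·21.0000

Σ|X[k]|² = N·Σ|x[n]|² = 4·21.0000 = 84.0000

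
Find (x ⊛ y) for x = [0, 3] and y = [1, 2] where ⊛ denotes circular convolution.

(x ⊛ y)[n] = Σ(m=0 to 1) x[m] · y[(n-m) mod 2]

Computing each output sample:
(x ⊛ y)[0] = 6
(x ⊛ y)[1] = 3

x ⊛ y = [6, 3]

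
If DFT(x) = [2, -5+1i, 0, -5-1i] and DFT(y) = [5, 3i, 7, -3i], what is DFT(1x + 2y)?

By linearity: DFT(1x + 2y) = 1·DFT(x) + 2·DFT(y)
= 1·[2, -5+1i, 0, -5-1i] + 2·[5, 3i, 7, -3i]

Computing element-wise:
Z[0] = 1·(2) + 2·(5) = 12
Z[1] = 1·(-5+1i) + 2·(3i) = -5+7i
Z[2] = 1·(0) + 2·(7) = 14
Z[3] = 1·(-5-1i) + 2·(-3i) = -5-7i

DFT(1x + 2y) = 1·X + 2·Y = [12, -5+7i, 14, -5-7i]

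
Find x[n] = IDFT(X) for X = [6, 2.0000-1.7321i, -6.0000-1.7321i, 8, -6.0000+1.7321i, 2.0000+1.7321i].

x[n] = (1/6) Σ(k=0 to 5) X[k] · e^(2πikn/6)

Computing each x[n]:
x[0] = 1
x[1] = 2
x[2] = 3
x[3] = -3
x[4] = 3
x[5] = 0

x = [1, 2, 3, -3, 3, 0]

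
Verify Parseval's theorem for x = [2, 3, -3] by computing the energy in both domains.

Time domain:
Σ|x[n]|² = |2|² + |3|² + |-3|² = 22.0000

Frequency domain:
(1/3)Σ|X[k]|² = (1/3)(|2|² + |2.0000-5.1962i|² + |2.0000+5.1962i|²) = (1/3)·66.0000 = 22.0000

Both sides agree, confirming Parseval's theorem.

Σ|x[n]|² = (1/N)Σ|X[k]|² = 22.0000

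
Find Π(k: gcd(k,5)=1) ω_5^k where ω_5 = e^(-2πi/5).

The primitive 5th roots of unity are ω_5^k for k coprime to 5: k ∈ {1, 2, 3, 4}
Their product equals the constant term of the cyclotomic polynomial Φ_5(x) up to sign.
For n ≥ 3, the product of all primitive nth roots of unity is 1. (For n=1 it is 1; for n=2 it is -1.)

1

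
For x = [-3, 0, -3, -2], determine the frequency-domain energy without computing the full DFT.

Parseval: Σ|x[n]|² = (1/N)Σ|X[k]|², so Σ|X[k]|² = N·Σ|x[n]|² = 4·22.0000

Σ|X[k]|² = N·Σ|x[n]|² = 4·22.0000 = 88.0000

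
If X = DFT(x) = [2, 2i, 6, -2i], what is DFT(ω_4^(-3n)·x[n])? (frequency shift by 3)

Modulation property: DFT(ω_4^(-3n)·x[n]) = X[(k-3) mod 4], so circularly shift X by 3 positions.

X[k-3] = [2i, 6, -2i, 2]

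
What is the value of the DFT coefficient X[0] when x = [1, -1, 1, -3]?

X[0] = Σ(n=0 to 3) x[n] · ω_4^0 = Σ x[n]
= (1) + (-1) + (1) + (-3)

X[0] = -2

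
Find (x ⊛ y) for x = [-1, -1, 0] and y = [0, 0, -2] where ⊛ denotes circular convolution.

(x ⊛ y)[n] = Σ(m=0 to 2) x[m] · y[(n-m) mod 3]

Computing each output sample:
(x ⊛ y)[0] = 2
(x ⊛ y)[1] = 0
(x ⊛ y)[2] = 2

x ⊛ y = [2, 0, 2]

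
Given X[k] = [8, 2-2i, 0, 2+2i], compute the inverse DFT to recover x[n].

x[n] = (1/4) Σ(k=0 to 3) X[k] · e^(2πikn/4)

Computing each x[n]:
x[0] = 3
x[1] = 3
x[2] = 1
x[3] = 1

x = [3, 3, 1, 1]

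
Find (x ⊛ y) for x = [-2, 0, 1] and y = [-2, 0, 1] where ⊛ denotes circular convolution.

(x ⊛ y)[n] = Σ(m=0 to 2) x[m] · y[(n-m) mod 3]

Computing each output sample:
(x ⊛ y)[0] = 4
(x ⊛ y)[1] = 1
(x ⊛ y)[2] = -4

x ⊛ y = [4, 1, -4]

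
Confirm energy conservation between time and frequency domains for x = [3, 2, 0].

Time domain:
Σ|x[n]|² = |3|² + |2|² + |0|² = 13.0000

Frequency domain:
(1/3)Σ|X[k]|² = (1/3)(|5|² + |2.0000-1.7321i|² + |2.0000+1.7321i|²) = (1/3)·39.0000 = 13.0000

Both sides agree, confirming Parseval's theorem.

Σ|x[n]|² = (1/N)Σ|X[k]|² = 13.0000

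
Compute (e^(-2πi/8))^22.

Since ω_8^8 = 1, powers reduce modulo 8.
22 mod 8 = 6
So ω_8^22 = ω_8^6 = e^(-2πi·6/8)

ω_8^22 = ω_8^6 = 1i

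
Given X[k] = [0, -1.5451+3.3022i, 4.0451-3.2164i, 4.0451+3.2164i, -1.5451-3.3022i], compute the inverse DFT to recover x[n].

x[n] = (1/5) Σ(k=0 to 4) X[k] · e^(2πikn/5)

Computing each x[n]:
x[0] = 1
x[1] = -2
x[2] = -1
x[3] = 3
x[4] = -1

x = [1, -2, -1, 3, -1]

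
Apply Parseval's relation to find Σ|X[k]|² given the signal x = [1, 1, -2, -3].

Parseval: Σ|x[n]|² = (1/N)Σ|X[k]|², so Σ|X[k]|² = N·Σ|x[n]|² = 4·15.0000

Σ|X[k]|² = N·Σ|x[n]|² = 4·15.0000 = 60.0000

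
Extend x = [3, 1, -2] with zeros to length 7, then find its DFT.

Original 3-point DFT: [2, 3.5000-2.5981i, 3.5000+2.5981i]
Zero-padded 7-point DFT provides frequency interpolation.

DFT_7([x, 0, ...]) = [2, 4.0685+1.1680i, 4.5794-1.8427i, 0.8521-1.9975i, 0.8521+1.9975i, 4.5794+1.8427i, 4.0685-1.1680i]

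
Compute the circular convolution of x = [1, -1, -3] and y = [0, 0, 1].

(x ⊛ y)[n] = Σ(m=0 to 2) x[m] · y[(n-m) mod 3]

Computing each output sample:
(x ⊛ y)[0] = -1
(x ⊛ y)[1] = -3
(x ⊛ y)[2] = 1

x ⊛ y = [-1, -3, 1]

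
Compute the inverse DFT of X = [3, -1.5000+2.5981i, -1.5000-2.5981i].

x[n] = (1/3) Σ(k=0 to 2) X[k] · e^(2πikn/3)

Computing each x[n]:
x[0] = 0
x[1] = 0
x[2] = 3

x = [0, 0, 3]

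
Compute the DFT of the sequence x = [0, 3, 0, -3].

X[k] = Σ(n=0 to 3) x[n] · ω_4^(nk)
where ω_4 = e^(-2πi/4)

Computing each X[k]:
X[0] = 0
X[1] = -6i
X[2] = 0
X[3] = 6i

X = [0, -6i, 0, 6i]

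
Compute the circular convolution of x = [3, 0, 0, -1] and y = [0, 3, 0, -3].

(x ⊛ y)[n] = Σ(m=0 to 3) x[m] · y[(n-m) mod 4]

Computing each output sample:
(x ⊛ y)[0] = -3
(x ⊛ y)[1] = 9
(x ⊛ y)[2] = 3
(x ⊛ y)[3] = -9

x ⊛ y = [-3, 9, 3, -9]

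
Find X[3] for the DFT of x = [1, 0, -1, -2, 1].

X[3] = Σ(n=0 to 4) x[n] · ω_5^(3n) where ω_5 = e^(-2πi/5)
= (1)·ω_5^0 + (0)·ω_5^3 + (-1)·ω_5^6 + (-2)·ω_5^9 + (1)·ω_5^12

X[3] = -0.7361-1.5388i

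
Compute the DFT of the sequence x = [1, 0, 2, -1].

X[k] = Σ(n=0 to 3) x[n] · ω_4^(nk)
where ω_4 = e^(-2πi/4)

Computing each X[k]:
X[0] = 2
X[1] = -1-1i
X[2] = 4
X[3] = -1+1i

X = [2, -1-1i, 4, -1+1i]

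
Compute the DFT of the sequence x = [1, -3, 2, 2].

X[k] = Σ(n=0 to 3) x[n] · ω_4^(nk)
where ω_4 = e^(-2πi/4)

Computing each X[k]:
X[0] = 2
X[1] = -1+5i
X[2] = 4
X[3] = -1-5i

X = [2, -1+5i, 4, -1-5i]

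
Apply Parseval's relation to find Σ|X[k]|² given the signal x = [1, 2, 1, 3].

Parseval: Σ|x[n]|² = (1/N)Σ|X[k]|², so Σ|X[k]|² = N·Σ|x[n]|² = 4·15.0000

Σ|X[k]|² = N·Σ|x[n]|² = 4·15.0000 = 60.0000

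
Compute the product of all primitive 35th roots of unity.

The primitive 35th roots of unity are ω_35^k for k coprime to 35: k ∈ {1, 2, 3, 4, 6, 8, 9, 11, 12, 13, 16, 17, 18, 19, 22, 23, 24, 26, 27, 29, 31, 32, 33, 34}
Their product equals the constant term of the cyclotomic polynomial Φ_35(x) up to sign.
For n ≥ 3, the product of all primitive nth roots of unity is 1. (For n=1 it is 1; for n=2 it is -1.)

1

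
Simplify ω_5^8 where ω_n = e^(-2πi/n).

Since ω_5^5 = 1, powers reduce modulo 5.
8 mod 5 = 3
So ω_5^8 = ω_5^3 = e^(-2πi·3/5)

ω_5^8 = ω_5^3 = -0.8090+0.5878i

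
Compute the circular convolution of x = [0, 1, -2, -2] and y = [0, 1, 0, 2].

(x ⊛ y)[n] = Σ(m=0 to 3) x[m] · y[(n-m) mod 4]

Computing each output sample:
(x ⊛ y)[0] = 0
(x ⊛ y)[1] = -4
(x ⊛ y)[2] = -3
(x ⊛ y)[3] = -2

x ⊛ y = [0, -4, -3, -2]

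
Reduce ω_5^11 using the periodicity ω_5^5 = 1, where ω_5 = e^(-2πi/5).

Since ω_5^5 = 1, powers reduce modulo 5.
11 mod 5 = 1
So ω_5^11 = ω_5^1 = e^(-2πi·1/5)

ω_5^11 = ω_5^1 = 0.3090-0.9511i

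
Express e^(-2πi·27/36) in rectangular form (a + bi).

ω_36^27 = e^(-2πi·27/36)
= cos(-2π·27/36) + i·sin(-2π·27/36)
= cos(-54π/36) + i·sin(-54π/36)

ω_36^27 = cos(-54π/36) + i·sin(-54π/36) = 1i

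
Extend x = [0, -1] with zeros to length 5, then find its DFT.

Original 2-point DFT: [-1, 1]
Zero-padded 5-point DFT provides frequency interpolation.

DFT_5([x, 0, ...]) = [-1, -0.3090+0.9511i, 0.8090+0.5878i, 0.8090-0.5878i, -0.3090-0.9511i]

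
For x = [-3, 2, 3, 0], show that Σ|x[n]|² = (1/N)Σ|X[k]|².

Time domain:
Σ|x[n]|² = |-3|² + |2|² + |3|² + |0|² = 22.0000

Frequency domain:
(1/4)Σ|X[k]|² = (1/4)(|2|² + |-6-2i|² + |-2|² + |-6+2i|²) = (1/4)·88.0000 = 22.0000

Both sides agree, confirming Parseval's theorem.

Σ|x[n]|² = (1/N)Σ|X[k]|² = 22.0000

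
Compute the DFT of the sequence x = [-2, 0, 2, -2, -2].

X[k] = Σ(n=0 to 4) x[n] · ω_5^(nk)
where ω_5 = e^(-2πi/5)

Computing each X[k]:
X[0] = -4
X[1] = -2.6180-4.2533i
X[2] = -0.3820+2.6287i
X[3] = -0.3820-2.6287i
X[4] = -2.6180+4.2533i

X = [-4, -2.6180-4.2533i, -0.3820+2.6287i, -0.3820-2.6287i, -2.6180+4.2533i]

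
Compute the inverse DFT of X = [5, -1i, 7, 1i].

x[n] = (1/4) Σ(k=0 to 3) X[k] · e^(2πikn/4)

Computing each x[n]:
x[0] = 3
x[1] = 0
x[2] = 3
x[3] = -1

x = [3, 0, 3, -1]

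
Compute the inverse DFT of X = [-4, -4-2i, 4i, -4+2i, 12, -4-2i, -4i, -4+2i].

x[n] = (1/8) Σ(k=0 to 7) X[k] · e^(2πikn/8)

Computing each x[n]:
x[0] = -1
x[1] = -3
x[2] = 2
x[3] = -1
x[4] = 3
x[5] = -3
x[6] = 0
x[7] = -1

x = [-1, -3, 2, -1, 3, -3, 0, -1]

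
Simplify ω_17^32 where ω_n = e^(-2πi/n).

Since ω_17^17 = 1, powers reduce modulo 17.
32 mod 17 = 15
So ω_17^32 = ω_17^15 = e^(-2πi·15/17)

ω_17^32 = ω_17^15 = 0.7390+0.6737i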